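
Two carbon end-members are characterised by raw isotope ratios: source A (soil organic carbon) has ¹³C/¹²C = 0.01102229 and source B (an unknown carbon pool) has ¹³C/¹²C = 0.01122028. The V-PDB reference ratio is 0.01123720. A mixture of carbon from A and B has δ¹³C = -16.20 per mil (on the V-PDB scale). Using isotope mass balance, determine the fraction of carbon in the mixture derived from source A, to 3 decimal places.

δ_A = (0.01102229/0.01123720 − 1)×1000 = (0.980875 − 1)×1000 = -19.125 per mil
δ_B = (0.01122028/0.01123720 − 1)×1000 = (0.998494 − 1)×1000 = -1.506 per mil
f_A = (δ_mix − δ_B)/(δ_A − δ_B) = (-16.20 − (-1.506))/(-19.125 − (-1.506))
f_A = -14.694 / -17.619 = 0.8340

0.834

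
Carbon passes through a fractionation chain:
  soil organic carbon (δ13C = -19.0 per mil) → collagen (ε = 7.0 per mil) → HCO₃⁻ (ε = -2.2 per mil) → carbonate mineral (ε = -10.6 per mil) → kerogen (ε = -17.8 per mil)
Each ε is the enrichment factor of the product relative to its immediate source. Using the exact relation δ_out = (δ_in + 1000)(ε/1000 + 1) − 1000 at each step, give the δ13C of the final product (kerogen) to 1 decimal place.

step 1: δ = (-19.00 + 1000)·(7.0/1000 + 1) − 1000 = -12.13 per mil
step 2: δ = (-12.13 + 1000)·(-2.2/1000 + 1) − 1000 = -14.31 per mil
step 3: δ = (-14.31 + 1000)·(-10.6/1000 + 1) − 1000 = -24.75 per mil
step 4: δ = (-24.75 + 1000)·(-17.8/1000 + 1) − 1000 = -42.11 per mil

-42.1 per mil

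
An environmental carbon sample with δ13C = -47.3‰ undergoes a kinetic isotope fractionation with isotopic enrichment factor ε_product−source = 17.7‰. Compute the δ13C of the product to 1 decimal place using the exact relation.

-30.4‰

To first order, δ_product ≈ δ_source + ε = -29.6‰.
Exactly, δ_product = (δ_source + 1000)·(ε/1000 + 1) − 1000.
δ_product = (-47.3 + 1000) × (17.7/1000 + 1) − 1000
δ_product = -30.44‰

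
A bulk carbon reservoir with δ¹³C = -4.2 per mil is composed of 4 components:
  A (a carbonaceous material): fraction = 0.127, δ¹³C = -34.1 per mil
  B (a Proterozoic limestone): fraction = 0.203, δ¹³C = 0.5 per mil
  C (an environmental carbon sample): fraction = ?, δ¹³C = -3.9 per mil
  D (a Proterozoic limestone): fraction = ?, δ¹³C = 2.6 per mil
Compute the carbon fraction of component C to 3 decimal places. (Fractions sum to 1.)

0.264

Let f_C and f_D be the unknown fractions; fractions sum to 1 so f_C + f_D = 0.670.
Mass balance: Σ fᵢ·δᵢ = δ_bulk ⇒ f_C·(-3.9) + f_D·(2.6) = -4.2 − (-4.229) = 0.029
Substitute f_D = 0.670 − f_C:
f_C·(-3.9 − 2.6) = 0.029 − 0.670×(2.6) = -1.713
f_C = -1.713 / -6.5 = 0.2635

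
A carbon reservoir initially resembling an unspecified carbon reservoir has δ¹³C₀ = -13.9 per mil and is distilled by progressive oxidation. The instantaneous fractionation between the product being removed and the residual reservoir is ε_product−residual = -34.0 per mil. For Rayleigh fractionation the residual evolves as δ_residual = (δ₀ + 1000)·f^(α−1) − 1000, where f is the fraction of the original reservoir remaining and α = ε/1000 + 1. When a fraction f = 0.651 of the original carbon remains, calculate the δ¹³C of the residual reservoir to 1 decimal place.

Rayleigh residual: δ_res = (δ₀ + 1000)·f^(α−1) − 1000
α = ε/1000 + 1 = 0.96600, so α − 1 = -0.03400
f^(α−1) = 0.651^(-0.03400) = 1.014701
δ_res = (-13.9 + 1000) × 1.014701 − 1000 = 1000.597 − 1000 = 0.60 per mil

0.6 per mil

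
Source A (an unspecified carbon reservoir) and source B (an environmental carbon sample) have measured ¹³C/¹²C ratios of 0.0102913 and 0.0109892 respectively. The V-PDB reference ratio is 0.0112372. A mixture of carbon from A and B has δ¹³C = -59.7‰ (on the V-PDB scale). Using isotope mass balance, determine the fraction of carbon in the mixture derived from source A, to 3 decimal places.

δ_A = (0.0102913/0.0112372 − 1)×1000 = (0.915824 − 1)×1000 = -84.176‰
δ_B = (0.0109892/0.0112372 − 1)×1000 = (0.977930 − 1)×1000 = -22.070‰
f_A = (δ_mix − δ_B)/(δ_A − δ_B) = (-59.7 − (-22.070))/(-84.176 − (-22.070))
f_A = -37.630 / -62.106 = 0.6059

0.606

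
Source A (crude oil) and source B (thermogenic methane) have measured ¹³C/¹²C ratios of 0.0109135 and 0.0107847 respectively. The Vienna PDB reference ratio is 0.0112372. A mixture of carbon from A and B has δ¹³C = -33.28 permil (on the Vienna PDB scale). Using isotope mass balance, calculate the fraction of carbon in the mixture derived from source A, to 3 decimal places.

0.610

δ_A = (0.0109135/0.0112372 − 1)×1000 = (0.971194 − 1)×1000 = -28.806 permil
δ_B = (0.0107847/0.0112372 − 1)×1000 = (0.959732 − 1)×1000 = -40.268 permil
f_A = (δ_mix − δ_B)/(δ_A − δ_B) = (-33.28 − (-40.268))/(-28.806 − (-40.268))
f_A = 6.988 / 11.462 = 0.6097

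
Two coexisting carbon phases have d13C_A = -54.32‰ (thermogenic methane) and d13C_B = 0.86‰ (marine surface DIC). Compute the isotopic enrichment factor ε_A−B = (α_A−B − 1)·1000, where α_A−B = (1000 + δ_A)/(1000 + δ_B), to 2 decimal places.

-55.13‰

α_A−B = (1000 + -54.32) / (1000 + 0.86) = 945.68 / 1000.86 = 0.944867
ε_A−B = (0.944867 − 1) × 1000 = -55.133‰
(The approximation ε ≈ δ_A − δ_B would give -55.18‰.)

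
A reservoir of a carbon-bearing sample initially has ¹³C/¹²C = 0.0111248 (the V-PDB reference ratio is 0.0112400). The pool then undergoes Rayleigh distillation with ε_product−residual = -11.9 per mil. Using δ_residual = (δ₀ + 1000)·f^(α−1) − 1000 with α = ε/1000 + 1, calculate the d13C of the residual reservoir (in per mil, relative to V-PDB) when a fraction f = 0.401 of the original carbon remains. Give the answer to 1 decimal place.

δ₀ = (0.0111248/0.0112400 − 1)×1000 = (0.989751 − 1)×1000 = -10.249 per mil
α − 1 = ε/1000 = -0.0119
f^(α−1) = 0.401^(-0.0119) = 1.010933
δ_res = (-10.249 + 1000) × 1.010933 − 1000 = 1000.572 − 1000 = 0.57 per mil

0.6 per mil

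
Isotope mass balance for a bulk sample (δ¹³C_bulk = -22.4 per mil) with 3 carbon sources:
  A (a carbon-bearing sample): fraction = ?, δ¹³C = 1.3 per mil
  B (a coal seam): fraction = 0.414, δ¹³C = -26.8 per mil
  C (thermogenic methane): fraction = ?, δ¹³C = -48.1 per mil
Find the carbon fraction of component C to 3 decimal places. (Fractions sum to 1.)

0.244

Let f_C and f_A be the unknown fractions; fractions sum to 1 so f_C + f_A = 0.586.
Mass balance: Σ fᵢ·δᵢ = δ_bulk ⇒ f_C·(-48.1) + f_A·(1.3) = -22.4 − (-11.095) = -11.305
Substitute f_A = 0.586 − f_C:
f_C·(-48.1 − 1.3) = -11.305 − 0.586×(1.3) = -12.067
f_C = -12.067 / -49.4 = 0.2443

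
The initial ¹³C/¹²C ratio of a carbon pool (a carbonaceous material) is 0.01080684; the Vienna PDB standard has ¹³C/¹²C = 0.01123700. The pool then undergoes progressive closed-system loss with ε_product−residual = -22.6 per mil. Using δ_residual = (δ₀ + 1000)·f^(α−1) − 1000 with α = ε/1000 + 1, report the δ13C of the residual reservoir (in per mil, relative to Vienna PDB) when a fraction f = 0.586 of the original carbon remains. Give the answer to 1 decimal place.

-26.6 per mil

δ₀ = (0.01080684/0.01123700 − 1)×1000 = (0.961719 − 1)×1000 = -38.281 per mil
α − 1 = ε/1000 = -0.0226
f^(α−1) = 0.586^(-0.0226) = 1.012151
δ_res = (-38.281 + 1000) × 1.012151 − 1000 = 973.406 − 1000 = -26.59 per mil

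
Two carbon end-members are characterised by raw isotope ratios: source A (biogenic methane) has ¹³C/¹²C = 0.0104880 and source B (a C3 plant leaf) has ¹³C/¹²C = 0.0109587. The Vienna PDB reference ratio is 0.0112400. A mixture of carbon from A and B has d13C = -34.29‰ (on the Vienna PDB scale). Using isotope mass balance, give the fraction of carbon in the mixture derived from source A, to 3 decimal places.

0.221

δ_A = (0.0104880/0.0112400 − 1)×1000 = (0.933096 − 1)×1000 = -66.904‰
δ_B = (0.0109587/0.0112400 − 1)×1000 = (0.974973 − 1)×1000 = -25.027‰
f_A = (δ_mix − δ_B)/(δ_A − δ_B) = (-34.29 − (-25.027))/(-66.904 − (-25.027))
f_A = -9.263 / -41.877 = 0.2212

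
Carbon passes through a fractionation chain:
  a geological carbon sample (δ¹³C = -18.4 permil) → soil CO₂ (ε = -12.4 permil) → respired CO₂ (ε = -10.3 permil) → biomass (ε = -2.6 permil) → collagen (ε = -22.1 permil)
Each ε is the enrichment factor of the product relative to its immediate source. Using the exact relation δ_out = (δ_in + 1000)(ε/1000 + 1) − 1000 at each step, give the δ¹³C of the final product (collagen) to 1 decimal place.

-64.2 permil

step 1: δ = (-18.40 + 1000)·(-12.4/1000 + 1) − 1000 = -30.57 permil
step 2: δ = (-30.57 + 1000)·(-10.3/1000 + 1) − 1000 = -40.56 permil
step 3: δ = (-40.56 + 1000)·(-2.6/1000 + 1) − 1000 = -43.05 permil
step 4: δ = (-43.05 + 1000)·(-22.1/1000 + 1) − 1000 = -64.20 permil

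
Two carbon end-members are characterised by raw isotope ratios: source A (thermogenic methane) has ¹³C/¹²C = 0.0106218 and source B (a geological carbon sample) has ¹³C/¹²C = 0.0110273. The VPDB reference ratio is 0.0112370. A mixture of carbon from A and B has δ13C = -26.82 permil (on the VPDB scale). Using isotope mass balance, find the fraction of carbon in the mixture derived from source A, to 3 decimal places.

δ_A = (0.0106218/0.0112370 − 1)×1000 = (0.945252 − 1)×1000 = -54.748 permil
δ_B = (0.0110273/0.0112370 − 1)×1000 = (0.981338 − 1)×1000 = -18.662 permil
f_A = (δ_mix − δ_B)/(δ_A − δ_B) = (-26.82 − (-18.662))/(-54.748 − (-18.662))
f_A = -8.158 / -36.086 = 0.2261

0.226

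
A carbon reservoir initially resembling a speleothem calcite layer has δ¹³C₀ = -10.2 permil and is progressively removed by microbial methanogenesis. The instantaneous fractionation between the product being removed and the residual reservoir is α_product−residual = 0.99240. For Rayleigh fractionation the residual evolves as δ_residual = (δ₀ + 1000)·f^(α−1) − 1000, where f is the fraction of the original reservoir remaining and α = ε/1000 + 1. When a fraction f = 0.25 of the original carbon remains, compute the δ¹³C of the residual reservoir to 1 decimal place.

Rayleigh residual: δ_res = (δ₀ + 1000)·f^(α−1) − 1000
α − 1 = -0.00760
f^(α−1) = 0.25^(-0.00760) = 1.010592
δ_res = (-10.2 + 1000) × 1.010592 − 1000 = 1000.284 − 1000 = 0.28 permil

0.3 permil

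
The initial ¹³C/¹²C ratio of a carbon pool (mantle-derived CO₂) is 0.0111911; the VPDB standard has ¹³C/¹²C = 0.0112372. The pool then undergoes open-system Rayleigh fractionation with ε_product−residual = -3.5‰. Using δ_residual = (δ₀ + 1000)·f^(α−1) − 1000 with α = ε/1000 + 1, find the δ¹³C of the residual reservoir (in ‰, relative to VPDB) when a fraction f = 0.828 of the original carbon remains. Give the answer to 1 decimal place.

δ₀ = (0.0111911/0.0112372 − 1)×1000 = (0.995898 − 1)×1000 = -4.102‰
α − 1 = ε/1000 = -0.0035
f^(α−1) = 0.828^(-0.0035) = 1.000661
δ_res = (-4.102 + 1000) × 1.000661 − 1000 = 996.556 − 1000 = -3.44‰

-3.4‰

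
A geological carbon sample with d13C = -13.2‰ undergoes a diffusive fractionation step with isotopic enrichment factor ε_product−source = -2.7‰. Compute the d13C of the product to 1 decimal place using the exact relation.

-15.9‰

Exactly, δ_product = (δ_source + 1000)·(ε/1000 + 1) − 1000.
δ_product = (-13.2 + 1000) × (-2.7/1000 + 1) − 1000
δ_product = -15.86‰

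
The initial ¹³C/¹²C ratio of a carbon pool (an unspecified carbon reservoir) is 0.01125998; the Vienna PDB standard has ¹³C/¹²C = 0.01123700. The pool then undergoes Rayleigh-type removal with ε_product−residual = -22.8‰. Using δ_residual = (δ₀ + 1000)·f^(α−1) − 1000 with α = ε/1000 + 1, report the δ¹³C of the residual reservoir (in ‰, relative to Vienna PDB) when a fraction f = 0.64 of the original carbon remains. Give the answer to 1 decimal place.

12.3‰

δ₀ = (0.01125998/0.01123700 − 1)×1000 = (1.002045 − 1)×1000 = 2.045‰
α − 1 = ε/1000 = -0.0228
f^(α−1) = 0.64^(-0.0228) = 1.010227
δ_res = (2.045 + 1000) × 1.010227 − 1000 = 1012.293 − 1000 = 12.29‰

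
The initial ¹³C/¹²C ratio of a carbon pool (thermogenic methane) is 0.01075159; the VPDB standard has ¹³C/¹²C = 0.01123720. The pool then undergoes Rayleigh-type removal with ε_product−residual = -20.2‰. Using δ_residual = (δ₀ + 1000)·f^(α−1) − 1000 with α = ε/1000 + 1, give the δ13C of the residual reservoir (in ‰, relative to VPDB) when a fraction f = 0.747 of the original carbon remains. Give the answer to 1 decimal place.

δ₀ = (0.01075159/0.01123720 − 1)×1000 = (0.956785 − 1)×1000 = -43.215‰
α − 1 = ε/1000 = -0.0202
f^(α−1) = 0.747^(-0.0202) = 1.005910
δ_res = (-43.215 + 1000) × 1.005910 − 1000 = 962.440 − 1000 = -37.56‰

-37.6‰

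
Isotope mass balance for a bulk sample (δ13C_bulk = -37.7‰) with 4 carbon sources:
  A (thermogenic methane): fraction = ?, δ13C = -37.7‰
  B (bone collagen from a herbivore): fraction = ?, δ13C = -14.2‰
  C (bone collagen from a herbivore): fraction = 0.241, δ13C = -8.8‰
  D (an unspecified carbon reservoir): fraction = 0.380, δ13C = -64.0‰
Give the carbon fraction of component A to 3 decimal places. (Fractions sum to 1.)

Let f_A and f_B be the unknown fractions; fractions sum to 1 so f_A + f_B = 0.379.
Mass balance: Σ fᵢ·δᵢ = δ_bulk ⇒ f_A·(-37.7) + f_B·(-14.2) = -37.7 − (-26.441) = -11.259
Substitute f_B = 0.379 − f_A:
f_A·(-37.7 − -14.2) = -11.259 − 0.379×(-14.2) = -5.877
f_A = -5.877 / -23.5 = 0.2501

0.250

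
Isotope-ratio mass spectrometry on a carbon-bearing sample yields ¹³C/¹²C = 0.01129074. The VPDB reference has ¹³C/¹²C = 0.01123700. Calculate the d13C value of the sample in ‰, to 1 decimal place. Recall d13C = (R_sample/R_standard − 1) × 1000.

4.8‰

d13C = (R_sample / R_standard − 1) × 1000
R_sample / R_standard = 0.01129074 / 0.01123700 = 1.004782
d13C = (1.004782 − 1) × 1000 = 4.78‰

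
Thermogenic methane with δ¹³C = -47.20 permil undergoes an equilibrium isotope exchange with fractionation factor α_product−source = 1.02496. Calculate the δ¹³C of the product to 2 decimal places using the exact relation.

δ_product = (δ_source + 1000)·α − 1000
δ_product = (-47.20 + 1000) × 1.02496 − 1000
δ_product = 976.582 − 1000 = -23.418 permil

-23.42 permil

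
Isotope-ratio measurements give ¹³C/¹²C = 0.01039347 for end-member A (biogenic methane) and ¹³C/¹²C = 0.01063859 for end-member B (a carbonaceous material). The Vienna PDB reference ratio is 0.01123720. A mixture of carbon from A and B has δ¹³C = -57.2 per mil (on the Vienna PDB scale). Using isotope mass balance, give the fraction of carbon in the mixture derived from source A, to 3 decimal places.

δ_A = (0.01039347/0.01123720 − 1)×1000 = (0.924916 − 1)×1000 = -75.084 per mil
δ_B = (0.01063859/0.01123720 − 1)×1000 = (0.946730 − 1)×1000 = -53.270 per mil
f_A = (δ_mix − δ_B)/(δ_A − δ_B) = (-57.2 − (-53.270))/(-75.084 − (-53.270))
f_A = -3.930 / -21.813 = 0.1801

0.180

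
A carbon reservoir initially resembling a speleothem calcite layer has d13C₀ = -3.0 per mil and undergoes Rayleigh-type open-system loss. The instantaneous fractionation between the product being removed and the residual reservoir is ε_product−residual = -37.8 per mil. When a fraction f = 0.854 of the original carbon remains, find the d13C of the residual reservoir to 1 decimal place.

Rayleigh residual: δ_res = (δ₀ + 1000)·f^(α−1) − 1000
α = ε/1000 + 1 = 0.96220, so α − 1 = -0.03780
f^(α−1) = 0.854^(-0.03780) = 1.005984
δ_res = (-3.0 + 1000) × 1.005984 − 1000 = 1002.966 − 1000 = 2.97 per mil

3.0 per mil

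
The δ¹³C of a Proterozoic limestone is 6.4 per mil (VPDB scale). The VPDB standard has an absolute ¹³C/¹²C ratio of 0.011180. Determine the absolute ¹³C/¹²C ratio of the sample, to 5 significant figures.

R_sample = R_standard × (δ¹³C/1000 + 1)
R_sample = 0.011180 × (6.4/1000 + 1) = 0.011180 × 1.006400
R_sample = 0.0112516

0.011252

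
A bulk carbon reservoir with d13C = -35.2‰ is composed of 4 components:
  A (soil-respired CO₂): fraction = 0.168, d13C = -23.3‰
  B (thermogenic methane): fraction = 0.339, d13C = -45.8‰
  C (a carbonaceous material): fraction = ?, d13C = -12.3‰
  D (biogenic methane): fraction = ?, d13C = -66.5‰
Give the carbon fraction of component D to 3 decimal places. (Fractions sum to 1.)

Let f_D and f_C be the unknown fractions; fractions sum to 1 so f_D + f_C = 0.493.
Mass balance: Σ fᵢ·δᵢ = δ_bulk ⇒ f_D·(-66.5) + f_C·(-12.3) = -35.2 − (-19.441) = -15.759
Substitute f_C = 0.493 − f_D:
f_D·(-66.5 − -12.3) = -15.759 − 0.493×(-12.3) = -9.696
f_D = -9.696 / -54.2 = 0.1789

0.179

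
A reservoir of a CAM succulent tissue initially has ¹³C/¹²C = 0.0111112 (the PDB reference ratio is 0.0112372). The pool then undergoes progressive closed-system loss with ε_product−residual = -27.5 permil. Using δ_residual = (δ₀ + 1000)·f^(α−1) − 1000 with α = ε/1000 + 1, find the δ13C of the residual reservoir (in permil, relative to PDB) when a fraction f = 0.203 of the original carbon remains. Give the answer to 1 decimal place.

33.1 permil

δ₀ = (0.0111112/0.0112372 − 1)×1000 = (0.988787 − 1)×1000 = -11.213 permil
α − 1 = ε/1000 = -0.0275
f^(α−1) = 0.203^(-0.0275) = 1.044826
δ_res = (-11.213 + 1000) × 1.044826 − 1000 = 1033.110 − 1000 = 33.11 permil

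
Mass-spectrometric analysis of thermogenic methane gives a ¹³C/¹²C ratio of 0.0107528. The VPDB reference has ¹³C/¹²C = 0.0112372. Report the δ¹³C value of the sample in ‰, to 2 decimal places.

δ¹³C = (R_sample / R_standard − 1) × 1000
R_sample / R_standard = 0.0107528 / 0.0112372 = 0.956893
δ¹³C = (0.956893 − 1) × 1000 = -43.107‰

-43.11‰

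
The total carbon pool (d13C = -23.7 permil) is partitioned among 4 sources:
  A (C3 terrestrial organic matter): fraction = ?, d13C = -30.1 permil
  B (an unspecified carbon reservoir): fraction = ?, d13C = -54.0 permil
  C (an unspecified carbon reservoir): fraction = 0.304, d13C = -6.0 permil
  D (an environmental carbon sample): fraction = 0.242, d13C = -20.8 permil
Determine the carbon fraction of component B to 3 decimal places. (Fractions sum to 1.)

Let f_B and f_A be the unknown fractions; fractions sum to 1 so f_B + f_A = 0.454.
Mass balance: Σ fᵢ·δᵢ = δ_bulk ⇒ f_B·(-54.0) + f_A·(-30.1) = -23.7 − (-6.858) = -16.842
Substitute f_A = 0.454 − f_B:
f_B·(-54.0 − -30.1) = -16.842 − 0.454×(-30.1) = -3.177
f_B = -3.177 / -23.9 = 0.1329

0.133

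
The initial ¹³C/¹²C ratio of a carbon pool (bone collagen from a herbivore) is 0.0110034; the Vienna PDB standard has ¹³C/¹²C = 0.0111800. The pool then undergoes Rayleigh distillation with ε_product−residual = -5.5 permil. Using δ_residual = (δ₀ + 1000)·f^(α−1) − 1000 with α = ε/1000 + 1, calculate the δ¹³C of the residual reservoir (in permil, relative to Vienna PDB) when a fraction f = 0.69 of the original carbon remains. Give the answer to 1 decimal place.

δ₀ = (0.0110034/0.0111800 − 1)×1000 = (0.984204 − 1)×1000 = -15.796 permil
α − 1 = ε/1000 = -0.0055
f^(α−1) = 0.69^(-0.0055) = 1.002043
δ_res = (-15.796 + 1000) × 1.002043 − 1000 = 986.215 − 1000 = -13.79 permil

-13.8 permil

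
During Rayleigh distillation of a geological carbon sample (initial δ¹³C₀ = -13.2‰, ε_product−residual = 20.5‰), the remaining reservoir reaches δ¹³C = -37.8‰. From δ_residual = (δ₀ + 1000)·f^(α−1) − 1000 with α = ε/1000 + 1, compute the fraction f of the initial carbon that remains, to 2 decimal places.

0.29

α − 1 = ε/1000 = 0.0205
(δ_res + 1000)/(δ₀ + 1000) = (-37.8 + 1000)/(-13.2 + 1000) = 962.2/986.8 = 0.975071
f = 0.975071^(1/0.0205) = exp(ln(0.975071)/0.0205) = exp(-0.02525/0.0205)
f = exp(-1.2315) = 0.2919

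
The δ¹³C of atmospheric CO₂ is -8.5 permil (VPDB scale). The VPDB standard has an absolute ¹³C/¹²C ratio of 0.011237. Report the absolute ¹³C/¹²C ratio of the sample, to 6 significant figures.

R_sample = R_standard × (δ¹³C/1000 + 1)
R_sample = 0.011237 × (-8.5/1000 + 1) = 0.011237 × 0.991500
R_sample = 0.0111415

0.0111415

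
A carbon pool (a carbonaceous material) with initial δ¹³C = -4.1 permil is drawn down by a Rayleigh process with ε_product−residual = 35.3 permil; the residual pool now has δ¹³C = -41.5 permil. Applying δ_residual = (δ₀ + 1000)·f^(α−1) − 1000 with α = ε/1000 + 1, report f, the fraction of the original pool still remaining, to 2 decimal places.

α − 1 = ε/1000 = 0.0353
(δ_res + 1000)/(δ₀ + 1000) = (-41.5 + 1000)/(-4.1 + 1000) = 958.5/995.9 = 0.962446
f = 0.962446^(1/0.0353) = exp(ln(0.962446)/0.0353) = exp(-0.03828/0.0353)
f = exp(-1.0843) = 0.3381

0.34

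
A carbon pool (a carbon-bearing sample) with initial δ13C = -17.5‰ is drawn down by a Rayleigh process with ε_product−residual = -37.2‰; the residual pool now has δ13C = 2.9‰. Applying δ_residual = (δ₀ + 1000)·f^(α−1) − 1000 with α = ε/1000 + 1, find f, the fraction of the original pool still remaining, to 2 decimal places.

0.58

α − 1 = ε/1000 = -0.0372
(δ_res + 1000)/(δ₀ + 1000) = (2.9 + 1000)/(-17.5 + 1000) = 1002.9/982.5 = 1.020763
f = 1.020763^(1/-0.0372) = exp(ln(1.020763)/-0.0372) = exp(0.02055/-0.0372)
f = exp(-0.5524) = 0.5755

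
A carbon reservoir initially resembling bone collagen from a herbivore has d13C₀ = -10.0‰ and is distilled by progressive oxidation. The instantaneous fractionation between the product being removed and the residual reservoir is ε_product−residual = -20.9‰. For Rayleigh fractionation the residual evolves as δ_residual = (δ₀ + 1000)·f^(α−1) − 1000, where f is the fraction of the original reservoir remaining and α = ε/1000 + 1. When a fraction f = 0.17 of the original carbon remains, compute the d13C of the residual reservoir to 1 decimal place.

Rayleigh residual: δ_res = (δ₀ + 1000)·f^(α−1) − 1000
α = ε/1000 + 1 = 0.97910, so α − 1 = -0.02090
f^(α−1) = 0.17^(-0.02090) = 1.037728
δ_res = (-10.0 + 1000) × 1.037728 − 1000 = 1027.351 − 1000 = 27.35‰

27.4‰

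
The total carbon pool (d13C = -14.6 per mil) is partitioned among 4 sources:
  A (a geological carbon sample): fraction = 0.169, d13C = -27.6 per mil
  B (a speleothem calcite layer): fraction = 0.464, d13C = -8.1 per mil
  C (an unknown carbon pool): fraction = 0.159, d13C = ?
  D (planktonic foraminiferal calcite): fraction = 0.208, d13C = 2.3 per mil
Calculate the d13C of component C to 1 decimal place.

Isotope mass balance: δ_bulk = Σ fᵢ·δᵢ.
-14.6 = 0.169×(-27.6) + 0.464×(-8.1) + 0.159×δ_C + 0.208×(2.3)
0.159·δ_C = -14.6 − (-7.944) = -6.656
δ_C = -6.656 / 0.159 = -41.86 per mil

-41.9 per mil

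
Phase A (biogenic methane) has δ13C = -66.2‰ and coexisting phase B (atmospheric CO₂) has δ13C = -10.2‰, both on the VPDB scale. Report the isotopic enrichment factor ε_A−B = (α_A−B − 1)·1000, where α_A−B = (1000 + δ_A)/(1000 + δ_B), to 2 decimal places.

α_A−B = (1000 + -66.2) / (1000 + -10.2) = 933.8 / 989.8 = 0.943423
ε_A−B = (0.943423 − 1) × 1000 = -56.577‰
(The approximation ε ≈ δ_A − δ_B would give -56.0‰.)

-56.58‰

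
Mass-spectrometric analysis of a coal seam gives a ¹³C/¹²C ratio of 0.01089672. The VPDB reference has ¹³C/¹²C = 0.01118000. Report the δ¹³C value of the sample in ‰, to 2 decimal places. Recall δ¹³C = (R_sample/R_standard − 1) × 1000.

-25.34‰

δ¹³C = (R_sample / R_standard − 1) × 1000
R_sample / R_standard = 0.01089672 / 0.01118000 = 0.974662
δ¹³C = (0.974662 − 1) × 1000 = -25.338‰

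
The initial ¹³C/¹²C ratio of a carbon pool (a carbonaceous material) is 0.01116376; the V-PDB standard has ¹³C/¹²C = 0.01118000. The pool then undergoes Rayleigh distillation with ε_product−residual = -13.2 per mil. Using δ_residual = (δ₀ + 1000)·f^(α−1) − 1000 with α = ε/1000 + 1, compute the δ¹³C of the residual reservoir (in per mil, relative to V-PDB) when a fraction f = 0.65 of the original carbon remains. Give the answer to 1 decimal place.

δ₀ = (0.01116376/0.01118000 − 1)×1000 = (0.998547 − 1)×1000 = -1.453 per mil
α − 1 = ε/1000 = -0.0132
f^(α−1) = 0.65^(-0.0132) = 1.005703
δ_res = (-1.453 + 1000) × 1.005703 − 1000 = 1004.242 − 1000 = 4.24 per mil

4.2 per mil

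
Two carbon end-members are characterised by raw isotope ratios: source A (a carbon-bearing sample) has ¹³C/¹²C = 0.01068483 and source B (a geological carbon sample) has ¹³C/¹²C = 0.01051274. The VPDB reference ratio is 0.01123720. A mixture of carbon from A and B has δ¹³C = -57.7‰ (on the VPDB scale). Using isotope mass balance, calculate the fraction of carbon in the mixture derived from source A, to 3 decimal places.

0.442

δ_A = (0.01068483/0.01123720 − 1)×1000 = (0.950845 − 1)×1000 = -49.155‰
δ_B = (0.01051274/0.01123720 − 1)×1000 = (0.935530 − 1)×1000 = -64.470‰
f_A = (δ_mix − δ_B)/(δ_A − δ_B) = (-57.7 − (-64.470))/(-49.155 − (-64.470))
f_A = 6.770 / 15.314 = 0.4421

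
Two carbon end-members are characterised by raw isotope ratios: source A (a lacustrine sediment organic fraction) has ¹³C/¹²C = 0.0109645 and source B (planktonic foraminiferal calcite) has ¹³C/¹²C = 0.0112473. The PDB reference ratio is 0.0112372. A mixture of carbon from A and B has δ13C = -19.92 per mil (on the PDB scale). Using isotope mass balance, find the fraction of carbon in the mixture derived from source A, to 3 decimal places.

0.827

δ_A = (0.0109645/0.0112372 − 1)×1000 = (0.975732 − 1)×1000 = -24.268 per mil
δ_B = (0.0112473/0.0112372 − 1)×1000 = (1.000899 − 1)×1000 = 0.899 per mil
f_A = (δ_mix − δ_B)/(δ_A − δ_B) = (-19.92 − (0.899))/(-24.268 − (0.899))
f_A = -20.819 / -25.166 = 0.8272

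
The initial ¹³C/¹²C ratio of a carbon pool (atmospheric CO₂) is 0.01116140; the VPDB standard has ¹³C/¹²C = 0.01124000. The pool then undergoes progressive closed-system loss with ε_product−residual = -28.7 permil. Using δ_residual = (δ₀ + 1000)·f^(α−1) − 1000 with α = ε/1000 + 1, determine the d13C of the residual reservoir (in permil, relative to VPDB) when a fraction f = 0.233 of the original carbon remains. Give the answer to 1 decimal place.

35.4 permil

δ₀ = (0.01116140/0.01124000 − 1)×1000 = (0.993007 − 1)×1000 = -6.993 permil
α − 1 = ε/1000 = -0.0287
f^(α−1) = 0.233^(-0.0287) = 1.042694
δ_res = (-6.993 + 1000) × 1.042694 − 1000 = 1035.403 − 1000 = 35.40 permil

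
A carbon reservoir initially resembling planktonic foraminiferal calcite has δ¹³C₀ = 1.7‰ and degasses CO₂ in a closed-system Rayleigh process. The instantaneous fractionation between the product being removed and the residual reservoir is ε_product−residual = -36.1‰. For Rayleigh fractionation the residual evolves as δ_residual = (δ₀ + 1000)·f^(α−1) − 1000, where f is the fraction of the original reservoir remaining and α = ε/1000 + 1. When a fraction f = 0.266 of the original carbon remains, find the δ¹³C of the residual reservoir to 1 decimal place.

50.8‰

Rayleigh residual: δ_res = (δ₀ + 1000)·f^(α−1) − 1000
α = ε/1000 + 1 = 0.96390, so α − 1 = -0.03610
f^(α−1) = 0.266^(-0.03610) = 1.048967
δ_res = (1.7 + 1000) × 1.048967 − 1000 = 1050.750 − 1000 = 50.75‰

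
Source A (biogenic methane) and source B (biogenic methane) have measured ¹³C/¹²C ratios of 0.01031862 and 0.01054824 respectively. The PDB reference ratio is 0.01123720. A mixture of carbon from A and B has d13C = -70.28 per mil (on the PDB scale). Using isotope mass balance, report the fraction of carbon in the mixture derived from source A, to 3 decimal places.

0.439

δ_A = (0.01031862/0.01123720 − 1)×1000 = (0.918255 − 1)×1000 = -81.745 per mil
δ_B = (0.01054824/0.01123720 − 1)×1000 = (0.938689 − 1)×1000 = -61.311 per mil
f_A = (δ_mix − δ_B)/(δ_A − δ_B) = (-70.28 − (-61.311))/(-81.745 − (-61.311))
f_A = -8.969 / -20.434 = 0.4389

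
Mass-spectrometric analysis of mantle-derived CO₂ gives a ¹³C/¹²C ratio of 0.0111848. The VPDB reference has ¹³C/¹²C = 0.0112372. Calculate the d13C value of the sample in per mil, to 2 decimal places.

d13C = (R_sample / R_standard − 1) × 1000
R_sample / R_standard = 0.0111848 / 0.0112372 = 0.995337
d13C = (0.995337 − 1) × 1000 = -4.663 per mil

-4.66 per mil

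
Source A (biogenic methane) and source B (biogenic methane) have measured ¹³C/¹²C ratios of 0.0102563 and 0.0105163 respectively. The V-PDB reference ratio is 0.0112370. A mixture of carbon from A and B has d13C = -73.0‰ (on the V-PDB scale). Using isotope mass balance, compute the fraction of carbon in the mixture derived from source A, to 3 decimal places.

0.383

δ_A = (0.0102563/0.0112370 − 1)×1000 = (0.912726 − 1)×1000 = -87.274‰
δ_B = (0.0105163/0.0112370 − 1)×1000 = (0.935864 − 1)×1000 = -64.136‰
f_A = (δ_mix − δ_B)/(δ_A − δ_B) = (-73.0 − (-64.136))/(-87.274 − (-64.136))
f_A = -8.864 / -23.138 = 0.3831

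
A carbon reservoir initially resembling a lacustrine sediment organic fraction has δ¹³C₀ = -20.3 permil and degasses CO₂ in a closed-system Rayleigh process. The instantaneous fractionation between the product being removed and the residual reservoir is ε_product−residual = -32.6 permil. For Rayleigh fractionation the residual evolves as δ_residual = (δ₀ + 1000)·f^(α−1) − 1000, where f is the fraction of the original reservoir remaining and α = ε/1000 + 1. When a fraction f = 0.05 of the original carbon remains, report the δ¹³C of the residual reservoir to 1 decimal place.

80.2 permil

Rayleigh residual: δ_res = (δ₀ + 1000)·f^(α−1) − 1000
α = ε/1000 + 1 = 0.96740, so α − 1 = -0.03260
f^(α−1) = 0.05^(-0.03260) = 1.102589
δ_res = (-20.3 + 1000) × 1.102589 − 1000 = 1080.206 − 1000 = 80.21 permil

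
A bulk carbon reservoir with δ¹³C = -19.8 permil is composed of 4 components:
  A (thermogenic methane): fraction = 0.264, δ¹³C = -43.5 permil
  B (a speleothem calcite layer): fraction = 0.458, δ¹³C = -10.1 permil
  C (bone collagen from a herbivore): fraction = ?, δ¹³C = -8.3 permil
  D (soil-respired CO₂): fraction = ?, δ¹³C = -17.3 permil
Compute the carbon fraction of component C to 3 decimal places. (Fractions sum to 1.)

0.124

Let f_C and f_D be the unknown fractions; fractions sum to 1 so f_C + f_D = 0.278.
Mass balance: Σ fᵢ·δᵢ = δ_bulk ⇒ f_C·(-8.3) + f_D·(-17.3) = -19.8 − (-16.110) = -3.690
Substitute f_D = 0.278 − f_C:
f_C·(-8.3 − -17.3) = -3.690 − 0.278×(-17.3) = 1.119
f_C = 1.119 / 9.0 = 0.1244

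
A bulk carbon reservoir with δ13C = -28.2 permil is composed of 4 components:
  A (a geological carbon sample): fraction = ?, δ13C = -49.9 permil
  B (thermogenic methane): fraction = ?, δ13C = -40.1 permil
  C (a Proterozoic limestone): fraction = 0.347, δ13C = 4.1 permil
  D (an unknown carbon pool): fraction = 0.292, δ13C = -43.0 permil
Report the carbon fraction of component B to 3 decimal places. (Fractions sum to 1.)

0.097

Let f_B and f_A be the unknown fractions; fractions sum to 1 so f_B + f_A = 0.361.
Mass balance: Σ fᵢ·δᵢ = δ_bulk ⇒ f_B·(-40.1) + f_A·(-49.9) = -28.2 − (-11.133) = -17.067
Substitute f_A = 0.361 − f_B:
f_B·(-40.1 − -49.9) = -17.067 − 0.361×(-49.9) = 0.947
f_B = 0.947 / 9.8 = 0.0967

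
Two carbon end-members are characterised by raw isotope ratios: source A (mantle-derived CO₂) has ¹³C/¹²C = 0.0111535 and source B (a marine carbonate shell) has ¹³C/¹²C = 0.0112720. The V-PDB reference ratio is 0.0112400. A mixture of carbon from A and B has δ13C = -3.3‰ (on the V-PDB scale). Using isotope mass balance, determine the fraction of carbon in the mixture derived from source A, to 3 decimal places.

0.583

δ_A = (0.0111535/0.0112400 − 1)×1000 = (0.992304 − 1)×1000 = -7.696‰
δ_B = (0.0112720/0.0112400 − 1)×1000 = (1.002847 − 1)×1000 = 2.847‰
f_A = (δ_mix − δ_B)/(δ_A − δ_B) = (-3.3 − (2.847))/(-7.696 − (2.847))
f_A = -6.147 / -10.543 = 0.5831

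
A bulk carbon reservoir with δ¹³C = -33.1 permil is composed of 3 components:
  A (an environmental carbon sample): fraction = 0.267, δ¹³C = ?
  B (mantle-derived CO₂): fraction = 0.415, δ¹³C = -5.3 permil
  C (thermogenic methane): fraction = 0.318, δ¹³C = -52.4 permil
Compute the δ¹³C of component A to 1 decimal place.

Isotope mass balance: δ_bulk = Σ fᵢ·δᵢ.
-33.1 = 0.267×δ_A + 0.415×(-5.3) + 0.318×(-52.4)
0.267·δ_A = -33.1 − (-18.863) = -14.237
δ_A = -14.237 / 0.267 = -53.32 permil

-53.3 permil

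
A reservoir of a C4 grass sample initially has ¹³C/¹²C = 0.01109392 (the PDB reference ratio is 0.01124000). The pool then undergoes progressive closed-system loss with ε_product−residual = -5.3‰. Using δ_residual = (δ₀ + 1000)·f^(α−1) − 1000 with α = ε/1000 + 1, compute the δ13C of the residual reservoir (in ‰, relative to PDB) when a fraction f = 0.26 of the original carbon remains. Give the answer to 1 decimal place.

-5.9‰

δ₀ = (0.01109392/0.01124000 − 1)×1000 = (0.987004 − 1)×1000 = -12.996‰
α − 1 = ε/1000 = -0.0053
f^(α−1) = 0.26^(-0.0053) = 1.007165
δ_res = (-12.996 + 1000) × 1.007165 − 1000 = 994.075 − 1000 = -5.92‰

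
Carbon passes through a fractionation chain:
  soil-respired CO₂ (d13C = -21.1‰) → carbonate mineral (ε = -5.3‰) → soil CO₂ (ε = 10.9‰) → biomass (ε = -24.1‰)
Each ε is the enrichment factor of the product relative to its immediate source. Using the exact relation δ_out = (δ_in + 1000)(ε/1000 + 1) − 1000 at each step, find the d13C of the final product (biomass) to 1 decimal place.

step 1: δ = (-21.10 + 1000)·(-5.3/1000 + 1) − 1000 = -26.29‰
step 2: δ = (-26.29 + 1000)·(10.9/1000 + 1) − 1000 = -15.67‰
step 3: δ = (-15.67 + 1000)·(-24.1/1000 + 1) − 1000 = -39.40‰

-39.4‰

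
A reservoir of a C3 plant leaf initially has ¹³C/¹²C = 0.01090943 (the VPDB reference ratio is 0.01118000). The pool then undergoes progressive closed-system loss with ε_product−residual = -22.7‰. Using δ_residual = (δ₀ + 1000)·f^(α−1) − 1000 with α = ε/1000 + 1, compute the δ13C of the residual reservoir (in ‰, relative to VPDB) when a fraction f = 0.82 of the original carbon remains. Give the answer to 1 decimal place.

δ₀ = (0.01090943/0.01118000 − 1)×1000 = (0.975799 − 1)×1000 = -24.201‰
α − 1 = ε/1000 = -0.0227
f^(α−1) = 0.82^(-0.0227) = 1.004515
δ_res = (-24.201 + 1000) × 1.004515 − 1000 = 980.204 − 1000 = -19.80‰

-19.8‰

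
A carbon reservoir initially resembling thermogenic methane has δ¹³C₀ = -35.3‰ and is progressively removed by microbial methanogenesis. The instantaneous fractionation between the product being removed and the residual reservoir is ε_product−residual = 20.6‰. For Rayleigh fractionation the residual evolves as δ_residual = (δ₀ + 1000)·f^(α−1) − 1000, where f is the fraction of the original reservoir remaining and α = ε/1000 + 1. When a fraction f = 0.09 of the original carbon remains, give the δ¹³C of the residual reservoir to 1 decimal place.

Rayleigh residual: δ_res = (δ₀ + 1000)·f^(α−1) − 1000
α = ε/1000 + 1 = 1.02060, so α − 1 = 0.02060
f^(α−1) = 0.09^(0.02060) = 0.951606
δ_res = (-35.3 + 1000) × 0.951606 − 1000 = 918.015 − 1000 = -81.99‰

-82.0‰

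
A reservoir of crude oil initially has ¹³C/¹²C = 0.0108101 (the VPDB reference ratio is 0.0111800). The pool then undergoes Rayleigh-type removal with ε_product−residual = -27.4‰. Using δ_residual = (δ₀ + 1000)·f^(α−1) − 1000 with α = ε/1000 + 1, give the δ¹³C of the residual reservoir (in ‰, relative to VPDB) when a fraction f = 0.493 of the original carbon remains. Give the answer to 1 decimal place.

δ₀ = (0.0108101/0.0111800 − 1)×1000 = (0.966914 − 1)×1000 = -33.086‰
α − 1 = ε/1000 = -0.0274
f^(α−1) = 0.493^(-0.0274) = 1.019568
δ_res = (-33.086 + 1000) × 1.019568 − 1000 = 985.834 − 1000 = -14.17‰

-14.2‰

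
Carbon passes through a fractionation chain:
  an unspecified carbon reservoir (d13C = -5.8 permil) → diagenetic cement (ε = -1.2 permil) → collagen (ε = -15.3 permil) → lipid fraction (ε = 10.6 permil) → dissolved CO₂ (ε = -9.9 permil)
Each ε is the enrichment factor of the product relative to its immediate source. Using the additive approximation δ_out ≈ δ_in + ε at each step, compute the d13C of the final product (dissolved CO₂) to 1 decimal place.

-21.6 permil

step 1: δ ≈ -5.8 + (-1.2) = -7.0 permil
step 2: δ ≈ -7.0 + (-15.3) = -22.3 permil
step 3: δ ≈ -22.3 + (10.6) = -11.7 permil
step 4: δ ≈ -11.7 + (-9.9) = -21.6 permil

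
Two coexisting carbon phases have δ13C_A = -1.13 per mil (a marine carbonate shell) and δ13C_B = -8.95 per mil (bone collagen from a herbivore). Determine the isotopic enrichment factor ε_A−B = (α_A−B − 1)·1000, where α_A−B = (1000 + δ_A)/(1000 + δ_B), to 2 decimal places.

7.89 per mil

α_A−B = (1000 + -1.13) / (1000 + -8.95) = 998.87 / 991.05 = 1.007891
ε_A−B = (1.007891 − 1) × 1000 = 7.891 per mil
(The approximation ε ≈ δ_A − δ_B would give 7.82 per mil.)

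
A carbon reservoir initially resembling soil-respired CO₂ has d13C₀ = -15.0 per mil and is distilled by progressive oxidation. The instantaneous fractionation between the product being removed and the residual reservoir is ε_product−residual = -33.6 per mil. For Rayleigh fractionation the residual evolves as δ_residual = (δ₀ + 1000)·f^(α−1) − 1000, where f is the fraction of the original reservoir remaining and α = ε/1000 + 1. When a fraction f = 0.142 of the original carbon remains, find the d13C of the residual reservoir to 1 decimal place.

Rayleigh residual: δ_res = (δ₀ + 1000)·f^(α−1) − 1000
α = ε/1000 + 1 = 0.96640, so α − 1 = -0.03360
f^(α−1) = 0.142^(-0.03360) = 1.067783
δ_res = (-15.0 + 1000) × 1.067783 − 1000 = 1051.767 − 1000 = 51.77 per mil

51.8 per mil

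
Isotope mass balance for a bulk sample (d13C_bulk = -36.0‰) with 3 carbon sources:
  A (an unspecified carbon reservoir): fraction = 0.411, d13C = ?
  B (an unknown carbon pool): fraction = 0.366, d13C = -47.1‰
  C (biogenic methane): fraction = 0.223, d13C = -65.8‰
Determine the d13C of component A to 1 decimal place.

Isotope mass balance: δ_bulk = Σ fᵢ·δᵢ.
-36.0 = 0.411×δ_A + 0.366×(-47.1) + 0.223×(-65.8)
0.411·δ_A = -36.0 − (-31.912) = -4.088
δ_A = -4.088 / 0.411 = -9.95‰

-9.9‰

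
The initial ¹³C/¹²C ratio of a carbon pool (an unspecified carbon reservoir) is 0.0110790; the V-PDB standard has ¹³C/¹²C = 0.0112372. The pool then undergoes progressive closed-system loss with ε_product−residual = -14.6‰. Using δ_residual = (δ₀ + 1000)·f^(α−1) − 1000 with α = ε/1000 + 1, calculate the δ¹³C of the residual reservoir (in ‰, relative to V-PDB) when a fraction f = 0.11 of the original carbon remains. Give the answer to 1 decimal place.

δ₀ = (0.0110790/0.0112372 − 1)×1000 = (0.985922 − 1)×1000 = -14.078‰
α − 1 = ε/1000 = -0.0146
f^(α−1) = 0.11^(-0.0146) = 1.032751
δ_res = (-14.078 + 1000) × 1.032751 − 1000 = 1018.212 − 1000 = 18.21‰

18.2‰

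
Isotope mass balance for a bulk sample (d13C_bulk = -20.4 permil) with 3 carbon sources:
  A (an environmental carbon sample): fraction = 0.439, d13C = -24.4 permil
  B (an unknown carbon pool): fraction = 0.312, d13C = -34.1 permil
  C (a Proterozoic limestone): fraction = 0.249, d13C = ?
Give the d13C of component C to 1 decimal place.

Isotope mass balance: δ_bulk = Σ fᵢ·δᵢ.
-20.4 = 0.439×(-24.4) + 0.312×(-34.1) + 0.249×δ_C
0.249·δ_C = -20.4 − (-21.351) = 0.951
δ_C = 0.951 / 0.249 = 3.82 permil

3.8 permil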